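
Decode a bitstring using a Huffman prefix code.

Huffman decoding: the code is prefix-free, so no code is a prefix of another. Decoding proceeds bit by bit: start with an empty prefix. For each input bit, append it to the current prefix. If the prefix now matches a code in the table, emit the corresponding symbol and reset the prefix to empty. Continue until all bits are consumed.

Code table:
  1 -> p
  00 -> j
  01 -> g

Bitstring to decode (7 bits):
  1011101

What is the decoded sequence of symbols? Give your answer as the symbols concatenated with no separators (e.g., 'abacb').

Bit 0: prefix='1' -> emit 'p', reset
Bit 1: prefix='0' (no match yet)
Bit 2: prefix='01' -> emit 'g', reset
Bit 3: prefix='1' -> emit 'p', reset
Bit 4: prefix='1' -> emit 'p', reset
Bit 5: prefix='0' (no match yet)
Bit 6: prefix='01' -> emit 'g', reset

Answer: pgppg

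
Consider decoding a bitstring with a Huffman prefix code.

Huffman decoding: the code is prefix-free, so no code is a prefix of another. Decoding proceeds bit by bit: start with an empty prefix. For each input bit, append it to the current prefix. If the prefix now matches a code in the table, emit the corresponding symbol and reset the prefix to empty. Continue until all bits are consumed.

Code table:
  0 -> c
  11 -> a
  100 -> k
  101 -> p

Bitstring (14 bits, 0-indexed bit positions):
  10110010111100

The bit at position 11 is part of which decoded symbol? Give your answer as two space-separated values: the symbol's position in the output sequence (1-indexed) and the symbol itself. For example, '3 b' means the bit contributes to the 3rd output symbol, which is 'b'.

Answer: 5 k

Derivation:
Bit 0: prefix='1' (no match yet)
Bit 1: prefix='10' (no match yet)
Bit 2: prefix='101' -> emit 'p', reset
Bit 3: prefix='1' (no match yet)
Bit 4: prefix='10' (no match yet)
Bit 5: prefix='100' -> emit 'k', reset
Bit 6: prefix='1' (no match yet)
Bit 7: prefix='10' (no match yet)
Bit 8: prefix='101' -> emit 'p', reset
Bit 9: prefix='1' (no match yet)
Bit 10: prefix='11' -> emit 'a', reset
Bit 11: prefix='1' (no match yet)
Bit 12: prefix='10' (no match yet)
Bit 13: prefix='100' -> emit 'k', reset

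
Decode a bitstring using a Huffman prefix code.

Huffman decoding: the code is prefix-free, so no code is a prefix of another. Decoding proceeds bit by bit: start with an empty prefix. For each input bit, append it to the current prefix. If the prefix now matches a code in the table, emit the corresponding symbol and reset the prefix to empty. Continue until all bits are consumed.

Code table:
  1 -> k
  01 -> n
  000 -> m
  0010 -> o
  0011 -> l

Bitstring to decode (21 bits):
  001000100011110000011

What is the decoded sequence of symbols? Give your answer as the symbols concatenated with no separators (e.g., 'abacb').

Bit 0: prefix='0' (no match yet)
Bit 1: prefix='00' (no match yet)
Bit 2: prefix='001' (no match yet)
Bit 3: prefix='0010' -> emit 'o', reset
Bit 4: prefix='0' (no match yet)
Bit 5: prefix='00' (no match yet)
Bit 6: prefix='001' (no match yet)
Bit 7: prefix='0010' -> emit 'o', reset
Bit 8: prefix='0' (no match yet)
Bit 9: prefix='00' (no match yet)
Bit 10: prefix='001' (no match yet)
Bit 11: prefix='0011' -> emit 'l', reset
Bit 12: prefix='1' -> emit 'k', reset
Bit 13: prefix='1' -> emit 'k', reset
Bit 14: prefix='0' (no match yet)
Bit 15: prefix='00' (no match yet)
Bit 16: prefix='000' -> emit 'm', reset
Bit 17: prefix='0' (no match yet)
Bit 18: prefix='00' (no match yet)
Bit 19: prefix='001' (no match yet)
Bit 20: prefix='0011' -> emit 'l', reset

Answer: oolkkml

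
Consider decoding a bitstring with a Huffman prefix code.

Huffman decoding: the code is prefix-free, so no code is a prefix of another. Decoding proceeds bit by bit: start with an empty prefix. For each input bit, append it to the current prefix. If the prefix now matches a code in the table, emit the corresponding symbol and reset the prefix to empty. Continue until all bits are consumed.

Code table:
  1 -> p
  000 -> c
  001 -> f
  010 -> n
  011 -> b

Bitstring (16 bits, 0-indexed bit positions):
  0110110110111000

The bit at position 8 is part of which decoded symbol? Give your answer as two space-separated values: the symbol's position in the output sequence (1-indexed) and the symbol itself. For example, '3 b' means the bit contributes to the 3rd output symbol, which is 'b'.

Answer: 3 b

Derivation:
Bit 0: prefix='0' (no match yet)
Bit 1: prefix='01' (no match yet)
Bit 2: prefix='011' -> emit 'b', reset
Bit 3: prefix='0' (no match yet)
Bit 4: prefix='01' (no match yet)
Bit 5: prefix='011' -> emit 'b', reset
Bit 6: prefix='0' (no match yet)
Bit 7: prefix='01' (no match yet)
Bit 8: prefix='011' -> emit 'b', reset
Bit 9: prefix='0' (no match yet)
Bit 10: prefix='01' (no match yet)
Bit 11: prefix='011' -> emit 'b', reset
Bit 12: prefix='1' -> emit 'p', reset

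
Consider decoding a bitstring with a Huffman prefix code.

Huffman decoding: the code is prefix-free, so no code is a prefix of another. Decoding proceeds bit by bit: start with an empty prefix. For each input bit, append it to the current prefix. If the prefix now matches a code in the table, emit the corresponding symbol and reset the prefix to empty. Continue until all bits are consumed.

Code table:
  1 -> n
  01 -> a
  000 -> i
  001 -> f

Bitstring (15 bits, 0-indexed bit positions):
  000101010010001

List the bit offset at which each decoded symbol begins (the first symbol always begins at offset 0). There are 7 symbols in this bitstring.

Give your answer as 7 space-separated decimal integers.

Bit 0: prefix='0' (no match yet)
Bit 1: prefix='00' (no match yet)
Bit 2: prefix='000' -> emit 'i', reset
Bit 3: prefix='1' -> emit 'n', reset
Bit 4: prefix='0' (no match yet)
Bit 5: prefix='01' -> emit 'a', reset
Bit 6: prefix='0' (no match yet)
Bit 7: prefix='01' -> emit 'a', reset
Bit 8: prefix='0' (no match yet)
Bit 9: prefix='00' (no match yet)
Bit 10: prefix='001' -> emit 'f', reset
Bit 11: prefix='0' (no match yet)
Bit 12: prefix='00' (no match yet)
Bit 13: prefix='000' -> emit 'i', reset
Bit 14: prefix='1' -> emit 'n', reset

Answer: 0 3 4 6 8 11 14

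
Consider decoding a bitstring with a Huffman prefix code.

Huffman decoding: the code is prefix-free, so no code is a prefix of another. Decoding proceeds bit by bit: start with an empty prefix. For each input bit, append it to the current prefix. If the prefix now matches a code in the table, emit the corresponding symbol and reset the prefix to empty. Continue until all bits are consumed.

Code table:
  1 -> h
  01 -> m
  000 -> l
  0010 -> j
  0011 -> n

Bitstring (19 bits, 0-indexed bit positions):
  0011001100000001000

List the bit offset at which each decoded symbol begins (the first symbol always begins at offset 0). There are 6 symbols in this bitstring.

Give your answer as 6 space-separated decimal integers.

Bit 0: prefix='0' (no match yet)
Bit 1: prefix='00' (no match yet)
Bit 2: prefix='001' (no match yet)
Bit 3: prefix='0011' -> emit 'n', reset
Bit 4: prefix='0' (no match yet)
Bit 5: prefix='00' (no match yet)
Bit 6: prefix='001' (no match yet)
Bit 7: prefix='0011' -> emit 'n', reset
Bit 8: prefix='0' (no match yet)
Bit 9: prefix='00' (no match yet)
Bit 10: prefix='000' -> emit 'l', reset
Bit 11: prefix='0' (no match yet)
Bit 12: prefix='00' (no match yet)
Bit 13: prefix='000' -> emit 'l', reset
Bit 14: prefix='0' (no match yet)
Bit 15: prefix='01' -> emit 'm', reset
Bit 16: prefix='0' (no match yet)
Bit 17: prefix='00' (no match yet)
Bit 18: prefix='000' -> emit 'l', reset

Answer: 0 4 8 11 14 16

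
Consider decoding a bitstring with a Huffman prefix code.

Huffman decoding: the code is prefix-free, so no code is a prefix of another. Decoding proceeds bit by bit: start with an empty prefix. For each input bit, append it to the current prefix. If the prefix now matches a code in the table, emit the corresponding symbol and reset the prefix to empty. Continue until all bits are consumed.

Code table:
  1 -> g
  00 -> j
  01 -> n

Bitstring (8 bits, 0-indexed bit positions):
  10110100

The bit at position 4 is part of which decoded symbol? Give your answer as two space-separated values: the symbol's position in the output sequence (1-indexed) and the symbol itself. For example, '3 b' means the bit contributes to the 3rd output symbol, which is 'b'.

Bit 0: prefix='1' -> emit 'g', reset
Bit 1: prefix='0' (no match yet)
Bit 2: prefix='01' -> emit 'n', reset
Bit 3: prefix='1' -> emit 'g', reset
Bit 4: prefix='0' (no match yet)
Bit 5: prefix='01' -> emit 'n', reset
Bit 6: prefix='0' (no match yet)
Bit 7: prefix='00' -> emit 'j', reset

Answer: 4 n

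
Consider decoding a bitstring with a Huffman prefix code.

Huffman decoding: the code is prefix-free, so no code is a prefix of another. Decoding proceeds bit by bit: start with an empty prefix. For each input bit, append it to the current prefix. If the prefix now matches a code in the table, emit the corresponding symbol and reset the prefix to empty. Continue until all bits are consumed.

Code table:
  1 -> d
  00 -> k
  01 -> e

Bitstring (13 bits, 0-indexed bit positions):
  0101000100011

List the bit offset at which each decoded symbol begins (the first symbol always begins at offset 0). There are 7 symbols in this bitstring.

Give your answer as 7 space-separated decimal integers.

Answer: 0 2 4 6 8 10 12

Derivation:
Bit 0: prefix='0' (no match yet)
Bit 1: prefix='01' -> emit 'e', reset
Bit 2: prefix='0' (no match yet)
Bit 3: prefix='01' -> emit 'e', reset
Bit 4: prefix='0' (no match yet)
Bit 5: prefix='00' -> emit 'k', reset
Bit 6: prefix='0' (no match yet)
Bit 7: prefix='01' -> emit 'e', reset
Bit 8: prefix='0' (no match yet)
Bit 9: prefix='00' -> emit 'k', reset
Bit 10: prefix='0' (no match yet)
Bit 11: prefix='01' -> emit 'e', reset
Bit 12: prefix='1' -> emit 'd', reset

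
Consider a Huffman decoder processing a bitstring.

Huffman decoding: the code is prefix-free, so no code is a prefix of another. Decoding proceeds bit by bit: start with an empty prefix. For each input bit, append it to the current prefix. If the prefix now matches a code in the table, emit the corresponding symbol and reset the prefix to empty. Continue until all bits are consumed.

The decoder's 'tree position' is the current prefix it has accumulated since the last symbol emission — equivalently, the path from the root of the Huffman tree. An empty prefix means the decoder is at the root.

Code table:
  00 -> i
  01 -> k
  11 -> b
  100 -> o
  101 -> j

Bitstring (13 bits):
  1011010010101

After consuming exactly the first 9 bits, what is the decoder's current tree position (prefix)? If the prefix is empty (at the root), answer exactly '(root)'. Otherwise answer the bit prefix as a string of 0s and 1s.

Answer: 1

Derivation:
Bit 0: prefix='1' (no match yet)
Bit 1: prefix='10' (no match yet)
Bit 2: prefix='101' -> emit 'j', reset
Bit 3: prefix='1' (no match yet)
Bit 4: prefix='10' (no match yet)
Bit 5: prefix='101' -> emit 'j', reset
Bit 6: prefix='0' (no match yet)
Bit 7: prefix='00' -> emit 'i', reset
Bit 8: prefix='1' (no match yet)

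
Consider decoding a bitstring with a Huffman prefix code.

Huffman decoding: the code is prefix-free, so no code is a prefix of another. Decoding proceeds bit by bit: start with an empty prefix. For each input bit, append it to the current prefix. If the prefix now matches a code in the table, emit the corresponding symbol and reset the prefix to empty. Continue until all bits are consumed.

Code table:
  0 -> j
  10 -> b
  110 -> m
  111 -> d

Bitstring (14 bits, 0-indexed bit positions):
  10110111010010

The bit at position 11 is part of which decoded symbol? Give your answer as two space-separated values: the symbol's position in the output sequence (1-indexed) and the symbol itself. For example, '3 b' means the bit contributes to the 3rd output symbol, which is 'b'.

Answer: 6 j

Derivation:
Bit 0: prefix='1' (no match yet)
Bit 1: prefix='10' -> emit 'b', reset
Bit 2: prefix='1' (no match yet)
Bit 3: prefix='11' (no match yet)
Bit 4: prefix='110' -> emit 'm', reset
Bit 5: prefix='1' (no match yet)
Bit 6: prefix='11' (no match yet)
Bit 7: prefix='111' -> emit 'd', reset
Bit 8: prefix='0' -> emit 'j', reset
Bit 9: prefix='1' (no match yet)
Bit 10: prefix='10' -> emit 'b', reset
Bit 11: prefix='0' -> emit 'j', reset
Bit 12: prefix='1' (no match yet)
Bit 13: prefix='10' -> emit 'b', reset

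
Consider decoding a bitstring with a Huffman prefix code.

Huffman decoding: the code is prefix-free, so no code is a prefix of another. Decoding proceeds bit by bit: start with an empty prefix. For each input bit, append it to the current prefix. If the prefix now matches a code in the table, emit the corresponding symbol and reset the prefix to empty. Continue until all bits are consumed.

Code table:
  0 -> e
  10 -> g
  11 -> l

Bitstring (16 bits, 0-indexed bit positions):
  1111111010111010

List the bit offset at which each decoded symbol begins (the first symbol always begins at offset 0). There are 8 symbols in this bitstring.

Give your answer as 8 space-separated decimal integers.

Answer: 0 2 4 6 8 10 12 14

Derivation:
Bit 0: prefix='1' (no match yet)
Bit 1: prefix='11' -> emit 'l', reset
Bit 2: prefix='1' (no match yet)
Bit 3: prefix='11' -> emit 'l', reset
Bit 4: prefix='1' (no match yet)
Bit 5: prefix='11' -> emit 'l', reset
Bit 6: prefix='1' (no match yet)
Bit 7: prefix='10' -> emit 'g', reset
Bit 8: prefix='1' (no match yet)
Bit 9: prefix='10' -> emit 'g', reset
Bit 10: prefix='1' (no match yet)
Bit 11: prefix='11' -> emit 'l', reset
Bit 12: prefix='1' (no match yet)
Bit 13: prefix='10' -> emit 'g', reset
Bit 14: prefix='1' (no match yet)
Bit 15: prefix='10' -> emit 'g', reset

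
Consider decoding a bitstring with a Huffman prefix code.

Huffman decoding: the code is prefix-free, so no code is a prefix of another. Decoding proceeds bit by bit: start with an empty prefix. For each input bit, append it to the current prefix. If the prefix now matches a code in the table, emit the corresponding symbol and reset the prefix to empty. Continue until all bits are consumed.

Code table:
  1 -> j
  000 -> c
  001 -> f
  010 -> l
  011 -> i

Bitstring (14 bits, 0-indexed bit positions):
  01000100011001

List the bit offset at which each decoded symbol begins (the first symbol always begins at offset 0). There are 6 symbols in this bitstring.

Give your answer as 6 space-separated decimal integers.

Answer: 0 3 6 9 10 11

Derivation:
Bit 0: prefix='0' (no match yet)
Bit 1: prefix='01' (no match yet)
Bit 2: prefix='010' -> emit 'l', reset
Bit 3: prefix='0' (no match yet)
Bit 4: prefix='00' (no match yet)
Bit 5: prefix='001' -> emit 'f', reset
Bit 6: prefix='0' (no match yet)
Bit 7: prefix='00' (no match yet)
Bit 8: prefix='000' -> emit 'c', reset
Bit 9: prefix='1' -> emit 'j', reset
Bit 10: prefix='1' -> emit 'j', reset
Bit 11: prefix='0' (no match yet)
Bit 12: prefix='00' (no match yet)
Bit 13: prefix='001' -> emit 'f', reset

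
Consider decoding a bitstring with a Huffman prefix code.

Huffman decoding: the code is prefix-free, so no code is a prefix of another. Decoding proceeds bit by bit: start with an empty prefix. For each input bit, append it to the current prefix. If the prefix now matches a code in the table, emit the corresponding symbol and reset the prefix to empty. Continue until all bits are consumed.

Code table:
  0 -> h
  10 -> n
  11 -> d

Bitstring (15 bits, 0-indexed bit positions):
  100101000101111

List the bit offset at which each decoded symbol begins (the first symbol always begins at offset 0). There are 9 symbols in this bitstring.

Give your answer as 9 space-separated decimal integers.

Bit 0: prefix='1' (no match yet)
Bit 1: prefix='10' -> emit 'n', reset
Bit 2: prefix='0' -> emit 'h', reset
Bit 3: prefix='1' (no match yet)
Bit 4: prefix='10' -> emit 'n', reset
Bit 5: prefix='1' (no match yet)
Bit 6: prefix='10' -> emit 'n', reset
Bit 7: prefix='0' -> emit 'h', reset
Bit 8: prefix='0' -> emit 'h', reset
Bit 9: prefix='1' (no match yet)
Bit 10: prefix='10' -> emit 'n', reset
Bit 11: prefix='1' (no match yet)
Bit 12: prefix='11' -> emit 'd', reset
Bit 13: prefix='1' (no match yet)
Bit 14: prefix='11' -> emit 'd', reset

Answer: 0 2 3 5 7 8 9 11 13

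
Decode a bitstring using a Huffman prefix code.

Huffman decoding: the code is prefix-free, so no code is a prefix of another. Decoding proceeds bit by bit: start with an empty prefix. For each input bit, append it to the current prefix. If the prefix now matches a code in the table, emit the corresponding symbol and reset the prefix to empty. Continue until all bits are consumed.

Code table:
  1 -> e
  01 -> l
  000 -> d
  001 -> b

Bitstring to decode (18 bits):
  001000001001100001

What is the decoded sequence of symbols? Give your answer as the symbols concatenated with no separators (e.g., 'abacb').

Answer: bdbbedl

Derivation:
Bit 0: prefix='0' (no match yet)
Bit 1: prefix='00' (no match yet)
Bit 2: prefix='001' -> emit 'b', reset
Bit 3: prefix='0' (no match yet)
Bit 4: prefix='00' (no match yet)
Bit 5: prefix='000' -> emit 'd', reset
Bit 6: prefix='0' (no match yet)
Bit 7: prefix='00' (no match yet)
Bit 8: prefix='001' -> emit 'b', reset
Bit 9: prefix='0' (no match yet)
Bit 10: prefix='00' (no match yet)
Bit 11: prefix='001' -> emit 'b', reset
Bit 12: prefix='1' -> emit 'e', reset
Bit 13: prefix='0' (no match yet)
Bit 14: prefix='00' (no match yet)
Bit 15: prefix='000' -> emit 'd', reset
Bit 16: prefix='0' (no match yet)
Bit 17: prefix='01' -> emit 'l', reset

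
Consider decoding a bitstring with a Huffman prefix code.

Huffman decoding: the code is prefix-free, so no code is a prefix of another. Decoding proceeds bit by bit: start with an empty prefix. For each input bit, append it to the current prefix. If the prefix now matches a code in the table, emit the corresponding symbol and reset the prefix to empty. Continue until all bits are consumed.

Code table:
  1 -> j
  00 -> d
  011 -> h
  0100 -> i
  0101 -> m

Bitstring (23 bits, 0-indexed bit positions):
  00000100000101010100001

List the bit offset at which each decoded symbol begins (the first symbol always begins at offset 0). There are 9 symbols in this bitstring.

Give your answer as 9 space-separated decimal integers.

Answer: 0 2 4 8 10 14 18 20 22

Derivation:
Bit 0: prefix='0' (no match yet)
Bit 1: prefix='00' -> emit 'd', reset
Bit 2: prefix='0' (no match yet)
Bit 3: prefix='00' -> emit 'd', reset
Bit 4: prefix='0' (no match yet)
Bit 5: prefix='01' (no match yet)
Bit 6: prefix='010' (no match yet)
Bit 7: prefix='0100' -> emit 'i', reset
Bit 8: prefix='0' (no match yet)
Bit 9: prefix='00' -> emit 'd', reset
Bit 10: prefix='0' (no match yet)
Bit 11: prefix='01' (no match yet)
Bit 12: prefix='010' (no match yet)
Bit 13: prefix='0101' -> emit 'm', reset
Bit 14: prefix='0' (no match yet)
Bit 15: prefix='01' (no match yet)
Bit 16: prefix='010' (no match yet)
Bit 17: prefix='0101' -> emit 'm', reset
Bit 18: prefix='0' (no match yet)
Bit 19: prefix='00' -> emit 'd', reset
Bit 20: prefix='0' (no match yet)
Bit 21: prefix='00' -> emit 'd', reset
Bit 22: prefix='1' -> emit 'j', reset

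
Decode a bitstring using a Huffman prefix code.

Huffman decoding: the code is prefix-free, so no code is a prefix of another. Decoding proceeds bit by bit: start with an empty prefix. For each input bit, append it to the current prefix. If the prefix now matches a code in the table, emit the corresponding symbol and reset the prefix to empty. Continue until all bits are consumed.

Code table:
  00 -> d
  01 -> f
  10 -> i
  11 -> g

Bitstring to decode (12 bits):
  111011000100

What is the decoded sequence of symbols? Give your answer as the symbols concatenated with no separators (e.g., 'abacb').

Bit 0: prefix='1' (no match yet)
Bit 1: prefix='11' -> emit 'g', reset
Bit 2: prefix='1' (no match yet)
Bit 3: prefix='10' -> emit 'i', reset
Bit 4: prefix='1' (no match yet)
Bit 5: prefix='11' -> emit 'g', reset
Bit 6: prefix='0' (no match yet)
Bit 7: prefix='00' -> emit 'd', reset
Bit 8: prefix='0' (no match yet)
Bit 9: prefix='01' -> emit 'f', reset
Bit 10: prefix='0' (no match yet)
Bit 11: prefix='00' -> emit 'd', reset

Answer: gigdfd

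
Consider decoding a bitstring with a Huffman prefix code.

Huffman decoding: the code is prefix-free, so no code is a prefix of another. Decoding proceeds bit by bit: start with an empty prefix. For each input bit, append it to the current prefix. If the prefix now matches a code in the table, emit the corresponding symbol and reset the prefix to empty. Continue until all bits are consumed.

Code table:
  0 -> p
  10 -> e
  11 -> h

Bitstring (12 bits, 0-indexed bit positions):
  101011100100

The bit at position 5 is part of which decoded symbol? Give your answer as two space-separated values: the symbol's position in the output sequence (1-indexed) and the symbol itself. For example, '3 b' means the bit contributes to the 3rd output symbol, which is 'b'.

Answer: 3 h

Derivation:
Bit 0: prefix='1' (no match yet)
Bit 1: prefix='10' -> emit 'e', reset
Bit 2: prefix='1' (no match yet)
Bit 3: prefix='10' -> emit 'e', reset
Bit 4: prefix='1' (no match yet)
Bit 5: prefix='11' -> emit 'h', reset
Bit 6: prefix='1' (no match yet)
Bit 7: prefix='10' -> emit 'e', reset
Bit 8: prefix='0' -> emit 'p', reset
Bit 9: prefix='1' (no match yet)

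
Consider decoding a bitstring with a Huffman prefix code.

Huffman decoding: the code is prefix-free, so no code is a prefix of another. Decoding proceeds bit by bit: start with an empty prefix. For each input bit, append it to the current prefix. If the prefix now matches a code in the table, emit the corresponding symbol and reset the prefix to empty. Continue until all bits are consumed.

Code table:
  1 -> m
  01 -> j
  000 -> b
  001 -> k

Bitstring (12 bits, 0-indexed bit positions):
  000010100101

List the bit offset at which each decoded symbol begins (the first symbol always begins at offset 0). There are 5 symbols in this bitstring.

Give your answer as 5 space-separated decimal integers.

Answer: 0 3 5 7 10

Derivation:
Bit 0: prefix='0' (no match yet)
Bit 1: prefix='00' (no match yet)
Bit 2: prefix='000' -> emit 'b', reset
Bit 3: prefix='0' (no match yet)
Bit 4: prefix='01' -> emit 'j', reset
Bit 5: prefix='0' (no match yet)
Bit 6: prefix='01' -> emit 'j', reset
Bit 7: prefix='0' (no match yet)
Bit 8: prefix='00' (no match yet)
Bit 9: prefix='001' -> emit 'k', reset
Bit 10: prefix='0' (no match yet)
Bit 11: prefix='01' -> emit 'j', reset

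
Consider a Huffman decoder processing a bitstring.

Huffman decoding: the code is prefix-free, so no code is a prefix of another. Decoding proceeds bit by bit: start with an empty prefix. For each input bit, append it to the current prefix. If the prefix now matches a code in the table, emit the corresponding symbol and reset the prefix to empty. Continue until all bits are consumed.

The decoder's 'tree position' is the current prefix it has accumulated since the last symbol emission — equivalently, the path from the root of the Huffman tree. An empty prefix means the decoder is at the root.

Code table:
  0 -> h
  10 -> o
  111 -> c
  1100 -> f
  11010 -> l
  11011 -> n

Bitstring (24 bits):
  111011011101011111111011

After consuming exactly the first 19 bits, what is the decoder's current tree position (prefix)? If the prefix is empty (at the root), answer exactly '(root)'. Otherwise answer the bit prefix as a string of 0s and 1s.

Answer: (root)

Derivation:
Bit 0: prefix='1' (no match yet)
Bit 1: prefix='11' (no match yet)
Bit 2: prefix='111' -> emit 'c', reset
Bit 3: prefix='0' -> emit 'h', reset
Bit 4: prefix='1' (no match yet)
Bit 5: prefix='11' (no match yet)
Bit 6: prefix='110' (no match yet)
Bit 7: prefix='1101' (no match yet)
Bit 8: prefix='11011' -> emit 'n', reset
Bit 9: prefix='1' (no match yet)
Bit 10: prefix='10' -> emit 'o', reset
Bit 11: prefix='1' (no match yet)
Bit 12: prefix='10' -> emit 'o', reset
Bit 13: prefix='1' (no match yet)
Bit 14: prefix='11' (no match yet)
Bit 15: prefix='111' -> emit 'c', reset
Bit 16: prefix='1' (no match yet)
Bit 17: prefix='11' (no match yet)
Bit 18: prefix='111' -> emit 'c', reset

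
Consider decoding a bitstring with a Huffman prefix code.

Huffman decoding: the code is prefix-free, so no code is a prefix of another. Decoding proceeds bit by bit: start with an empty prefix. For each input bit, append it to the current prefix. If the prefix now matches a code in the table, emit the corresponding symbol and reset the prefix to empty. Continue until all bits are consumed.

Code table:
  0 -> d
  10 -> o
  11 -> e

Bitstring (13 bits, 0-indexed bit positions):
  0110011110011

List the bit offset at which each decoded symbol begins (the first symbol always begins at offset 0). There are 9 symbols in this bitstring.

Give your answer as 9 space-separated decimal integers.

Bit 0: prefix='0' -> emit 'd', reset
Bit 1: prefix='1' (no match yet)
Bit 2: prefix='11' -> emit 'e', reset
Bit 3: prefix='0' -> emit 'd', reset
Bit 4: prefix='0' -> emit 'd', reset
Bit 5: prefix='1' (no match yet)
Bit 6: prefix='11' -> emit 'e', reset
Bit 7: prefix='1' (no match yet)
Bit 8: prefix='11' -> emit 'e', reset
Bit 9: prefix='0' -> emit 'd', reset
Bit 10: prefix='0' -> emit 'd', reset
Bit 11: prefix='1' (no match yet)
Bit 12: prefix='11' -> emit 'e', reset

Answer: 0 1 3 4 5 7 9 10 11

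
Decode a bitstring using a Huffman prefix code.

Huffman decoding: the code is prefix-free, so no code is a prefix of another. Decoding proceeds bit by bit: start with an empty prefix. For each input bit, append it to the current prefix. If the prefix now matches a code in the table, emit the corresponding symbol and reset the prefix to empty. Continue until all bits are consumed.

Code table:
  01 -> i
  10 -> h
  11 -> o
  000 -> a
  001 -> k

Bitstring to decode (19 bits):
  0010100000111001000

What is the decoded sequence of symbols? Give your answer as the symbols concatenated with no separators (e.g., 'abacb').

Answer: kiakoka

Derivation:
Bit 0: prefix='0' (no match yet)
Bit 1: prefix='00' (no match yet)
Bit 2: prefix='001' -> emit 'k', reset
Bit 3: prefix='0' (no match yet)
Bit 4: prefix='01' -> emit 'i', reset
Bit 5: prefix='0' (no match yet)
Bit 6: prefix='00' (no match yet)
Bit 7: prefix='000' -> emit 'a', reset
Bit 8: prefix='0' (no match yet)
Bit 9: prefix='00' (no match yet)
Bit 10: prefix='001' -> emit 'k', reset
Bit 11: prefix='1' (no match yet)
Bit 12: prefix='11' -> emit 'o', reset
Bit 13: prefix='0' (no match yet)
Bit 14: prefix='00' (no match yet)
Bit 15: prefix='001' -> emit 'k', reset
Bit 16: prefix='0' (no match yet)
Bit 17: prefix='00' (no match yet)
Bit 18: prefix='000' -> emit 'a', reset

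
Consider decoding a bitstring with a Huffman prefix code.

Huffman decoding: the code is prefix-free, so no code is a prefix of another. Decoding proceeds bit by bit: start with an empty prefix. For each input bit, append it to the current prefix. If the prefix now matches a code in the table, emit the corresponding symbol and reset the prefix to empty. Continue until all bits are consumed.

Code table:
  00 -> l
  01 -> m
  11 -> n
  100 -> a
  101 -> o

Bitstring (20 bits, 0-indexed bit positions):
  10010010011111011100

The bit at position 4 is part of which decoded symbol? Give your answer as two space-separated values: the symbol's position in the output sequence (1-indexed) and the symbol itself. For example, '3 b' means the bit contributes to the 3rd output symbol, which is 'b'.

Bit 0: prefix='1' (no match yet)
Bit 1: prefix='10' (no match yet)
Bit 2: prefix='100' -> emit 'a', reset
Bit 3: prefix='1' (no match yet)
Bit 4: prefix='10' (no match yet)
Bit 5: prefix='100' -> emit 'a', reset
Bit 6: prefix='1' (no match yet)
Bit 7: prefix='10' (no match yet)
Bit 8: prefix='100' -> emit 'a', reset

Answer: 2 a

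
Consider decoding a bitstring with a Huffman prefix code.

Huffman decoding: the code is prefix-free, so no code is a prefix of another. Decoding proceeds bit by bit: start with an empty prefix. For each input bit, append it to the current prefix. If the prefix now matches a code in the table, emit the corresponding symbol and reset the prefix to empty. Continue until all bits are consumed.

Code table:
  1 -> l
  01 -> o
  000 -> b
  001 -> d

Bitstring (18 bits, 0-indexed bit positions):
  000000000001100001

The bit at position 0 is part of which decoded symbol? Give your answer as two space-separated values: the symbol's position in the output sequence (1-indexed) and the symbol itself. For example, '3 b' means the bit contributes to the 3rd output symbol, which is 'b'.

Answer: 1 b

Derivation:
Bit 0: prefix='0' (no match yet)
Bit 1: prefix='00' (no match yet)
Bit 2: prefix='000' -> emit 'b', reset
Bit 3: prefix='0' (no match yet)
Bit 4: prefix='00' (no match yet)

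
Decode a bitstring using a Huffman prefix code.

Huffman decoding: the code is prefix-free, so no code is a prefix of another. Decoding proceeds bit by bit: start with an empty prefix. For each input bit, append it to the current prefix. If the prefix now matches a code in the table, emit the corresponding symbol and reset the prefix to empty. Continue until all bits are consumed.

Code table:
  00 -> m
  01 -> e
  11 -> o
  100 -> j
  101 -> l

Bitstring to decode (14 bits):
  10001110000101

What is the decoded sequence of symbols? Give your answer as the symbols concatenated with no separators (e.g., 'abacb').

Answer: jeomml

Derivation:
Bit 0: prefix='1' (no match yet)
Bit 1: prefix='10' (no match yet)
Bit 2: prefix='100' -> emit 'j', reset
Bit 3: prefix='0' (no match yet)
Bit 4: prefix='01' -> emit 'e', reset
Bit 5: prefix='1' (no match yet)
Bit 6: prefix='11' -> emit 'o', reset
Bit 7: prefix='0' (no match yet)
Bit 8: prefix='00' -> emit 'm', reset
Bit 9: prefix='0' (no match yet)
Bit 10: prefix='00' -> emit 'm', reset
Bit 11: prefix='1' (no match yet)
Bit 12: prefix='10' (no match yet)
Bit 13: prefix='101' -> emit 'l', reset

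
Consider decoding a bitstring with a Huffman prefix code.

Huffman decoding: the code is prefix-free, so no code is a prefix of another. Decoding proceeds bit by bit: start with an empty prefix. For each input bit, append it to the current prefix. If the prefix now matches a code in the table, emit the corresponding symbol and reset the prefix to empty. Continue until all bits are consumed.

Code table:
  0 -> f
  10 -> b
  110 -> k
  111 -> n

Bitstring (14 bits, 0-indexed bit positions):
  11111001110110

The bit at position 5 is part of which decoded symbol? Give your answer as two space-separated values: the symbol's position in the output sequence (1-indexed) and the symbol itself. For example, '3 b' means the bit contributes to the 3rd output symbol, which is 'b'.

Bit 0: prefix='1' (no match yet)
Bit 1: prefix='11' (no match yet)
Bit 2: prefix='111' -> emit 'n', reset
Bit 3: prefix='1' (no match yet)
Bit 4: prefix='11' (no match yet)
Bit 5: prefix='110' -> emit 'k', reset
Bit 6: prefix='0' -> emit 'f', reset
Bit 7: prefix='1' (no match yet)
Bit 8: prefix='11' (no match yet)
Bit 9: prefix='111' -> emit 'n', reset

Answer: 2 k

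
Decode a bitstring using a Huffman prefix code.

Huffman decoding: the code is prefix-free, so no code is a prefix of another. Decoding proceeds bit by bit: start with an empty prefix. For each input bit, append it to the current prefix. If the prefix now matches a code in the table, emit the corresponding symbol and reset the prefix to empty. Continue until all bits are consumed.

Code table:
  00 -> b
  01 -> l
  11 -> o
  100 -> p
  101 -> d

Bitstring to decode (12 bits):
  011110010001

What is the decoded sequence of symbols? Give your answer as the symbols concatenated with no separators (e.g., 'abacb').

Answer: loppl

Derivation:
Bit 0: prefix='0' (no match yet)
Bit 1: prefix='01' -> emit 'l', reset
Bit 2: prefix='1' (no match yet)
Bit 3: prefix='11' -> emit 'o', reset
Bit 4: prefix='1' (no match yet)
Bit 5: prefix='10' (no match yet)
Bit 6: prefix='100' -> emit 'p', reset
Bit 7: prefix='1' (no match yet)
Bit 8: prefix='10' (no match yet)
Bit 9: prefix='100' -> emit 'p', reset
Bit 10: prefix='0' (no match yet)
Bit 11: prefix='01' -> emit 'l', reset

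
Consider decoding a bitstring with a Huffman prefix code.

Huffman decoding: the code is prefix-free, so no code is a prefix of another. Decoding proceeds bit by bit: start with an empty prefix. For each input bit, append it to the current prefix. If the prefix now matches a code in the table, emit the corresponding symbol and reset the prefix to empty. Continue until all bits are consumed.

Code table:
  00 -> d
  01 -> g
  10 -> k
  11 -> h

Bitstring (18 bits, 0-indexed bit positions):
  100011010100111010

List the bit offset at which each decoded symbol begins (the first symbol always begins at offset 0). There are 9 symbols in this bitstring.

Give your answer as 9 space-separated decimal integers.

Bit 0: prefix='1' (no match yet)
Bit 1: prefix='10' -> emit 'k', reset
Bit 2: prefix='0' (no match yet)
Bit 3: prefix='00' -> emit 'd', reset
Bit 4: prefix='1' (no match yet)
Bit 5: prefix='11' -> emit 'h', reset
Bit 6: prefix='0' (no match yet)
Bit 7: prefix='01' -> emit 'g', reset
Bit 8: prefix='0' (no match yet)
Bit 9: prefix='01' -> emit 'g', reset
Bit 10: prefix='0' (no match yet)
Bit 11: prefix='00' -> emit 'd', reset
Bit 12: prefix='1' (no match yet)
Bit 13: prefix='11' -> emit 'h', reset
Bit 14: prefix='1' (no match yet)
Bit 15: prefix='10' -> emit 'k', reset
Bit 16: prefix='1' (no match yet)
Bit 17: prefix='10' -> emit 'k', reset

Answer: 0 2 4 6 8 10 12 14 16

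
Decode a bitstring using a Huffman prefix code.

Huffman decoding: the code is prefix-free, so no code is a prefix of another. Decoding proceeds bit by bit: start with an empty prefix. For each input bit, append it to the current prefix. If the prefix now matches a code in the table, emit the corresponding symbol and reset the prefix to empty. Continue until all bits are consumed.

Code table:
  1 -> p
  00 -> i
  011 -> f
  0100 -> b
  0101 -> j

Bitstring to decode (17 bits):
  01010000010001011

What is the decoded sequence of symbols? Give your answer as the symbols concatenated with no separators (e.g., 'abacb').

Answer: jiibjp

Derivation:
Bit 0: prefix='0' (no match yet)
Bit 1: prefix='01' (no match yet)
Bit 2: prefix='010' (no match yet)
Bit 3: prefix='0101' -> emit 'j', reset
Bit 4: prefix='0' (no match yet)
Bit 5: prefix='00' -> emit 'i', reset
Bit 6: prefix='0' (no match yet)
Bit 7: prefix='00' -> emit 'i', reset
Bit 8: prefix='0' (no match yet)
Bit 9: prefix='01' (no match yet)
Bit 10: prefix='010' (no match yet)
Bit 11: prefix='0100' -> emit 'b', reset
Bit 12: prefix='0' (no match yet)
Bit 13: prefix='01' (no match yet)
Bit 14: prefix='010' (no match yet)
Bit 15: prefix='0101' -> emit 'j', reset
Bit 16: prefix='1' -> emit 'p', reset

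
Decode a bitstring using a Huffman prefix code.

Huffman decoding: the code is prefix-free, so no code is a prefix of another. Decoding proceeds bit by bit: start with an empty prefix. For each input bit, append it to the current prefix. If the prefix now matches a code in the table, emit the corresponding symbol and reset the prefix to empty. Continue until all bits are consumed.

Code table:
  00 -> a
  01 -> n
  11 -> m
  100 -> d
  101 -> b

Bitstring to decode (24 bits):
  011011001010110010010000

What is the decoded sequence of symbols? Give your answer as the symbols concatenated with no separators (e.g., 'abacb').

Answer: nbdbnddda

Derivation:
Bit 0: prefix='0' (no match yet)
Bit 1: prefix='01' -> emit 'n', reset
Bit 2: prefix='1' (no match yet)
Bit 3: prefix='10' (no match yet)
Bit 4: prefix='101' -> emit 'b', reset
Bit 5: prefix='1' (no match yet)
Bit 6: prefix='10' (no match yet)
Bit 7: prefix='100' -> emit 'd', reset
Bit 8: prefix='1' (no match yet)
Bit 9: prefix='10' (no match yet)
Bit 10: prefix='101' -> emit 'b', reset
Bit 11: prefix='0' (no match yet)
Bit 12: prefix='01' -> emit 'n', reset
Bit 13: prefix='1' (no match yet)
Bit 14: prefix='10' (no match yet)
Bit 15: prefix='100' -> emit 'd', reset
Bit 16: prefix='1' (no match yet)
Bit 17: prefix='10' (no match yet)
Bit 18: prefix='100' -> emit 'd', reset
Bit 19: prefix='1' (no match yet)
Bit 20: prefix='10' (no match yet)
Bit 21: prefix='100' -> emit 'd', reset
Bit 22: prefix='0' (no match yet)
Bit 23: prefix='00' -> emit 'a', reset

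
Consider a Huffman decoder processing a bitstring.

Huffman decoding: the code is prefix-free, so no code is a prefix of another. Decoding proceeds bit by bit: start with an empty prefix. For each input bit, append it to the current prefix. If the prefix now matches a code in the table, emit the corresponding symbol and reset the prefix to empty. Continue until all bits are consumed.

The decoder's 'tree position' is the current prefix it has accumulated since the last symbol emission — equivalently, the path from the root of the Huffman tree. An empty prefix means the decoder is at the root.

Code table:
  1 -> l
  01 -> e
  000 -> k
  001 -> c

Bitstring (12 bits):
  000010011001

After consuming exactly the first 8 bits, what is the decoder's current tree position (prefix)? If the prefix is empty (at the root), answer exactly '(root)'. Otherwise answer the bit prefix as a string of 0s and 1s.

Answer: (root)

Derivation:
Bit 0: prefix='0' (no match yet)
Bit 1: prefix='00' (no match yet)
Bit 2: prefix='000' -> emit 'k', reset
Bit 3: prefix='0' (no match yet)
Bit 4: prefix='01' -> emit 'e', reset
Bit 5: prefix='0' (no match yet)
Bit 6: prefix='00' (no match yet)
Bit 7: prefix='001' -> emit 'c', reset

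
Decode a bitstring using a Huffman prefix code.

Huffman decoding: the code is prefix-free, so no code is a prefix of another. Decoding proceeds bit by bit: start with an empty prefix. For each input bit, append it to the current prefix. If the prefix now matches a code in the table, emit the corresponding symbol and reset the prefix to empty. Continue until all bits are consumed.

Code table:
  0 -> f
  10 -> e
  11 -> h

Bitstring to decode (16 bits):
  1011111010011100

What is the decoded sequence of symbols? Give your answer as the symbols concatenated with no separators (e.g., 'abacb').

Answer: ehheefhef

Derivation:
Bit 0: prefix='1' (no match yet)
Bit 1: prefix='10' -> emit 'e', reset
Bit 2: prefix='1' (no match yet)
Bit 3: prefix='11' -> emit 'h', reset
Bit 4: prefix='1' (no match yet)
Bit 5: prefix='11' -> emit 'h', reset
Bit 6: prefix='1' (no match yet)
Bit 7: prefix='10' -> emit 'e', reset
Bit 8: prefix='1' (no match yet)
Bit 9: prefix='10' -> emit 'e', reset
Bit 10: prefix='0' -> emit 'f', reset
Bit 11: prefix='1' (no match yet)
Bit 12: prefix='11' -> emit 'h', reset
Bit 13: prefix='1' (no match yet)
Bit 14: prefix='10' -> emit 'e', reset
Bit 15: prefix='0' -> emit 'f', reset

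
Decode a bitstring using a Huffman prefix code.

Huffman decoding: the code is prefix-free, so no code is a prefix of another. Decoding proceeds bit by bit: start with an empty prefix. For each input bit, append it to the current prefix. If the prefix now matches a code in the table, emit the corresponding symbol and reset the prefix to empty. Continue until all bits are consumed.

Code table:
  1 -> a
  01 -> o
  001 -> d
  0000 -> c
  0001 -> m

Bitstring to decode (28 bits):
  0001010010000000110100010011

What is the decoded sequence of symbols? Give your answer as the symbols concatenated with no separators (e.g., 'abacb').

Bit 0: prefix='0' (no match yet)
Bit 1: prefix='00' (no match yet)
Bit 2: prefix='000' (no match yet)
Bit 3: prefix='0001' -> emit 'm', reset
Bit 4: prefix='0' (no match yet)
Bit 5: prefix='01' -> emit 'o', reset
Bit 6: prefix='0' (no match yet)
Bit 7: prefix='00' (no match yet)
Bit 8: prefix='001' -> emit 'd', reset
Bit 9: prefix='0' (no match yet)
Bit 10: prefix='00' (no match yet)
Bit 11: prefix='000' (no match yet)
Bit 12: prefix='0000' -> emit 'c', reset
Bit 13: prefix='0' (no match yet)
Bit 14: prefix='00' (no match yet)
Bit 15: prefix='000' (no match yet)
Bit 16: prefix='0001' -> emit 'm', reset
Bit 17: prefix='1' -> emit 'a', reset
Bit 18: prefix='0' (no match yet)
Bit 19: prefix='01' -> emit 'o', reset
Bit 20: prefix='0' (no match yet)
Bit 21: prefix='00' (no match yet)
Bit 22: prefix='000' (no match yet)
Bit 23: prefix='0001' -> emit 'm', reset
Bit 24: prefix='0' (no match yet)
Bit 25: prefix='00' (no match yet)
Bit 26: prefix='001' -> emit 'd', reset
Bit 27: prefix='1' -> emit 'a', reset

Answer: modcmaomda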